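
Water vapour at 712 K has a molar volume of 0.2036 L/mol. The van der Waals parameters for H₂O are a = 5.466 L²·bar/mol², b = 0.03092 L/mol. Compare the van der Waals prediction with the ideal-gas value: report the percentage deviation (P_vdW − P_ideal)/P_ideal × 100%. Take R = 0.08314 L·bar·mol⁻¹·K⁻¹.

-27.45 %

Ideal: P_ideal = RT/V_m = (0.08314)(712)/0.2036 = 290.745 bar
vdW: P = RT/(V_m − b) − a/V_m² = 59.1957/0.172680 − 5.466/0.0414530 = 342.806 − 131.860 = 210.946 bar
% deviation = (210.946 − 290.745)/290.745 × 100% = -27.45%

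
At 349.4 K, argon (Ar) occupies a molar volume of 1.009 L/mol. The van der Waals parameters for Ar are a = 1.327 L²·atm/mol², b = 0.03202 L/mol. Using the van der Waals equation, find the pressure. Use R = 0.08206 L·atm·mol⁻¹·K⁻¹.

P = RT/(V_m − b) − a/V_m²
RT/(V_m − b) = (0.08206)(349.4)/(1.009 − 0.03202) = 28.672/0.97698 = 29.348 atm
a/V_m² = 1.327/(1.009)² = 1.3034 atm
P = 29.348 − 1.3034 = 28.04 atm

P ≈ 28.04 atm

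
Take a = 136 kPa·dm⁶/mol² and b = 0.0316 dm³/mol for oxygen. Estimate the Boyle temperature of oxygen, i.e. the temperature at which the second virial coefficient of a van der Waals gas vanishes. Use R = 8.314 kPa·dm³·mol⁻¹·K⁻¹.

T_B ≈ 517.7 K

For a van der Waals gas the second virial coefficient B₂ = b − a/(RT) vanishes at T_B = a/(Rb).
T_B = 136/(8.314×0.0316) = 136/0.26272 = 517.7 K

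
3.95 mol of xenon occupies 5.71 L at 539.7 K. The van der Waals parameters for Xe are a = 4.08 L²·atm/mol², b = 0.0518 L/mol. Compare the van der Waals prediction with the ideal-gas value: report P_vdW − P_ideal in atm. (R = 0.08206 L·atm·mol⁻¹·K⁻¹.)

Ideal: P_ideal = nRT/V = (3.95)(0.08206)(539.7)/5.71 = 30.6369 atm
vdW: P = nRT/(V − nb) − a n²/V² = 174.937/5.50539 − 63.6582/32.6041 = 31.7756 − 1.95246 = 29.8231 atm
ΔP = 29.8231 − 30.6369 = -0.814 atm

ΔP ≈ -0.814 atm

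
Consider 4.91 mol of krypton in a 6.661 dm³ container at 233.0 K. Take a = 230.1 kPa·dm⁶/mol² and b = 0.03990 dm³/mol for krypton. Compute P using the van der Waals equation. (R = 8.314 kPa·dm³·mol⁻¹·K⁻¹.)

P ≈ 1346 kPa

P = nRT/(V − nb) − a n²/V²
nRT/(V − nb) = (4.91)(8.314)(233.0)/(6.661 − 4.91×0.03990) = 9511.5/6.4651 = 1471.2 kPa
a n²/V² = (230.1)(4.91)²/(6.661)² = 125.03 kPa
P = 1471.2 − 125.03 = 1346 kPa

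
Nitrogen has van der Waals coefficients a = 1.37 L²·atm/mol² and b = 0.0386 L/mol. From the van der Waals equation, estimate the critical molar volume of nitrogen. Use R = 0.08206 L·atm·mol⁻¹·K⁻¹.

V_m,c ≈ 0.1158 L/mol

For a van der Waals gas, V_m,c = 3b.
V_m,c = 3×0.0386 = 0.1158 L/mol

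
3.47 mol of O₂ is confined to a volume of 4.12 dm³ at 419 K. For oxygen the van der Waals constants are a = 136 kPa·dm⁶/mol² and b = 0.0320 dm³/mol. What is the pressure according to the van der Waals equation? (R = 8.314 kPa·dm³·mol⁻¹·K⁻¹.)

P = nRT/(V − nb) − a n²/V²
nRT/(V − nb) = (3.47)(8.314)(419)/(4.12 − 3.47×0.0320) = 12088/4.0090 = 3015.2 kPa
a n²/V² = (136)(3.47)²/(4.12)² = 96.472 kPa
P = 3015.2 − 96.472 = 2919 kPa

P ≈ 2919 kPa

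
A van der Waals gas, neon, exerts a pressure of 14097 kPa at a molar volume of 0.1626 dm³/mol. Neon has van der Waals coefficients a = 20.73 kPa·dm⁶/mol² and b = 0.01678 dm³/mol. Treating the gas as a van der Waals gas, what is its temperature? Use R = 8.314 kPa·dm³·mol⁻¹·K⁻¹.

T = (P + a/V_m²)(V_m − b)/R
P + a/V_m² = 14097 + 20.73/(0.1626)² = 14881 kPa
V_m − b = 0.1626 − 0.01678 = 0.14582 dm³/mol
T = (14881)(0.14582)/8.314 = 261.0 K

T ≈ 261.0 K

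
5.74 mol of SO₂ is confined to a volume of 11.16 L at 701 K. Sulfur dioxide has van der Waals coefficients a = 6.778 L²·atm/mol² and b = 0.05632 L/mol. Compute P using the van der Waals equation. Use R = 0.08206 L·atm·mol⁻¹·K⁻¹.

P = nRT/(V − nb) − a n²/V²
nRT/(V − nb) = (5.74)(0.08206)(701)/(11.16 − 5.74×0.05632) = 330.19/10.837 = 30.469 atm
a n²/V² = (6.778)(5.74)²/(11.16)² = 1.7931 atm
P = 30.469 − 1.7931 = 28.68 atm

P ≈ 28.68 atm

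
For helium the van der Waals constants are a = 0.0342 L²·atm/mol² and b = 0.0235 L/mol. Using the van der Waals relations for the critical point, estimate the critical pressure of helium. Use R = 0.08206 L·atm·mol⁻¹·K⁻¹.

For a van der Waals gas, P_c = a/(27b²).
P_c = 0.0342/(27×(0.0235)²) = 0.0342/0.014911 = 2.294 atm

P_c ≈ 2.294 atm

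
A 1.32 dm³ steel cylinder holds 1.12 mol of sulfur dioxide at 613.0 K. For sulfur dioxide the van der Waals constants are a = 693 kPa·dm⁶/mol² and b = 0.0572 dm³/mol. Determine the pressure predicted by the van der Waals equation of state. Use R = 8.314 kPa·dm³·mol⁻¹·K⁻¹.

P ≈ 4046 kPa

P = nRT/(V − nb) − a n²/V²
nRT/(V − nb) = (1.12)(8.314)(613.0)/(1.32 − 1.12×0.0572) = 5708.1/1.2559 = 4545.0 kPa
a n²/V² = (693)(1.12)²/(1.32)² = 498.91 kPa
P = 4545.0 − 498.91 = 4046 kPa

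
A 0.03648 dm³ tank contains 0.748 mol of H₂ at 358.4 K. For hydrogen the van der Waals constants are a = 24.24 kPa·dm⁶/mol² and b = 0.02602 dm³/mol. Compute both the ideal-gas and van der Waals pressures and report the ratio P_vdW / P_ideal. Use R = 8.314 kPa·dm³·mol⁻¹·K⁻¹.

Ideal: P_ideal = nRT/V = (0.748)(8.314)(358.4)/0.03648 = 61097.7 kPa
vdW: P = nRT/(V − nb) − a n²/V² = 2228.84/0.0170170 − 13.5624/0.00133079 = 130977 − 10191.2 = 120786 kPa
Ratio = 120786/61097.7 = 1.977

P_vdW / P_ideal ≈ 1.977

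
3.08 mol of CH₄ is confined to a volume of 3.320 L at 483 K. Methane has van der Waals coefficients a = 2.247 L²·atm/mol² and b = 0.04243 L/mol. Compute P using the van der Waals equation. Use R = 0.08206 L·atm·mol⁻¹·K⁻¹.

P = nRT/(V − nb) − a n²/V²
nRT/(V − nb) = (3.08)(0.08206)(483)/(3.320 − 3.08×0.04243) = 122.08/3.1893 = 38.278 atm
a n²/V² = (2.247)(3.08)²/(3.320)² = 1.9339 atm
P = 38.278 − 1.9339 = 36.34 atm

P ≈ 36.34 atm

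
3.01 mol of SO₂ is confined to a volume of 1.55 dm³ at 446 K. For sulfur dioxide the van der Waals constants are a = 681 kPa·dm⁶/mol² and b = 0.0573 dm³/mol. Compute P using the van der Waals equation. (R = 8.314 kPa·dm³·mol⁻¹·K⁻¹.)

P ≈ 5534 kPa

P = nRT/(V − nb) − a n²/V²
nRT/(V − nb) = (3.01)(8.314)(446)/(1.55 − 3.01×0.0573) = 11161/1.3775 = 8102.4 kPa
a n²/V² = (681)(3.01)²/(1.55)² = 2568.1 kPa
P = 8102.4 − 2568.1 = 5534 kPa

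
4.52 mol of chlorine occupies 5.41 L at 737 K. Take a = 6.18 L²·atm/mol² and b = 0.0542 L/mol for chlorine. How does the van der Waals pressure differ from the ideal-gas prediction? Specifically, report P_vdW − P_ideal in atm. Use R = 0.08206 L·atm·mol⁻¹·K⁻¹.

ΔP ≈ -1.917 atm

Ideal: P_ideal = nRT/V = (4.52)(0.08206)(737)/5.41 = 50.5289 atm
vdW: P = nRT/(V − nb) − a n²/V² = 273.362/5.16502 − 126.260/29.2681 = 52.9256 − 4.31391 = 48.6117 atm
ΔP = 48.6117 − 50.5289 = -1.917 atm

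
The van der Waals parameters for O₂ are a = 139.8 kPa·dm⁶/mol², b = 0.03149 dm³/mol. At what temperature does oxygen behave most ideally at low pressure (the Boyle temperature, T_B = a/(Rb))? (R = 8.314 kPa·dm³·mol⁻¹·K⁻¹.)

For a van der Waals gas the second virial coefficient B₂ = b − a/(RT) vanishes at T_B = a/(Rb).
T_B = 139.8/(8.314×0.03149) = 139.8/0.26181 = 534.0 K

T_B ≈ 534.0 K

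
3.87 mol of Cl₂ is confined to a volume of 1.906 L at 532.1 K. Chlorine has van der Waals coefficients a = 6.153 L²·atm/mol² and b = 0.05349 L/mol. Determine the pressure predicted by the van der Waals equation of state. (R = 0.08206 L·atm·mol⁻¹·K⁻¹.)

P ≈ 74.09 atm

P = nRT/(V − nb) − a n²/V²
nRT/(V − nb) = (3.87)(0.08206)(532.1)/(1.906 − 3.87×0.05349) = 168.98/1.6990 = 99.459 atm
a n²/V² = (6.153)(3.87)²/(1.906)² = 25.367 atm
P = 99.459 − 25.367 = 74.09 atm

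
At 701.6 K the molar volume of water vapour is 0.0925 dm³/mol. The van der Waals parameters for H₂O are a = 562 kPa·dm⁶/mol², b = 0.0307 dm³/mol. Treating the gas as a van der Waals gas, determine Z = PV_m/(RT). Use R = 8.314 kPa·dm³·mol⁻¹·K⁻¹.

Z ≈ 0.4552

P = RT/(V_m − b) − a/V_m² = (8.314)(701.6)/(0.0925 − 0.0307) − 562/(0.0925)²
  = 5833.1/0.061800 − 65683 = 94387 − 65683 = 28704 kPa
Z = PV_m/(RT) = (28704)(0.0925)/((8.314)(701.6)) = 2655.1/5833.1 = 0.4552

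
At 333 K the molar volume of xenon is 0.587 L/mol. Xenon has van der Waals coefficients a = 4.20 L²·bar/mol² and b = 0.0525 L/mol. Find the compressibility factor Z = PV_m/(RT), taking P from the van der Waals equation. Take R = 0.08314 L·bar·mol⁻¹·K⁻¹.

P = RT/(V_m − b) − a/V_m² = (0.08314)(333)/(0.587 − 0.0525) − 4.20/(0.587)²
  = 27.686/0.53450 − 12.189 = 51.798 − 12.189 = 39.609 bar
Z = PV_m/(RT) = (39.609)(0.587)/((0.08314)(333)) = 23.250/27.686 = 0.8398

Z ≈ 0.8398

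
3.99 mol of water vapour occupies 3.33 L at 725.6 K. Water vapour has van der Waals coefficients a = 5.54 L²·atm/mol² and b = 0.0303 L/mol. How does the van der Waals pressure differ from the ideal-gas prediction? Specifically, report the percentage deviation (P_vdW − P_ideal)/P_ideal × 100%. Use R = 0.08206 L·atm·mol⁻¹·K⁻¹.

-7.38 %

Ideal: P_ideal = nRT/V = (3.99)(0.08206)(725.6)/3.33 = 71.3440 atm
vdW: P = nRT/(V − nb) − a n²/V² = 237.576/3.20910 − 88.1974/11.0889 = 74.0320 − 7.95367 = 66.0783 atm
% deviation = (66.0783 − 71.3440)/71.3440 × 100% = -7.38%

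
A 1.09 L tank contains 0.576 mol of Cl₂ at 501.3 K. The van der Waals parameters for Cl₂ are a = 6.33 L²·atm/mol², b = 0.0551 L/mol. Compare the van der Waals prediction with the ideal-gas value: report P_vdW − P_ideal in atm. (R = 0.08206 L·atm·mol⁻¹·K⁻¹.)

Ideal: P_ideal = nRT/V = (0.576)(0.08206)(501.3)/1.09 = 21.7383 atm
vdW: P = nRT/(V − nb) − a n²/V² = 23.6947/1.05826 − 2.10014/1.18810 = 22.3902 − 1.76765 = 20.6226 atm
ΔP = 20.6226 − 21.7383 = -1.116 atm

ΔP ≈ -1.116 atm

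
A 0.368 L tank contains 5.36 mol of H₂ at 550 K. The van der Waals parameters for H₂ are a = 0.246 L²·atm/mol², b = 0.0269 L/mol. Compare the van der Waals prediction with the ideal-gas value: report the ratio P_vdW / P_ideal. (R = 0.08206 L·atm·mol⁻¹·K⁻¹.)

P_vdW / P_ideal ≈ 1.565

Ideal: P_ideal = nRT/V = (5.36)(0.08206)(550)/0.368 = 657.372 atm
vdW: P = nRT/(V − nb) − a n²/V² = 241.913/0.223816 − 7.06748/0.135424 = 1080.86 − 52.1878 = 1028.67 atm
Ratio = 1028.67/657.372 = 1.565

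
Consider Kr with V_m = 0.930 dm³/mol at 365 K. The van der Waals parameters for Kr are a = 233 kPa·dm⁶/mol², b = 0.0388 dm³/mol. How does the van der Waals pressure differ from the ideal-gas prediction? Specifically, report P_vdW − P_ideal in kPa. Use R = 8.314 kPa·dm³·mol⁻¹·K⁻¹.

Ideal: P_ideal = RT/V_m = (8.314)(365)/0.930 = 3263.02 kPa
vdW: P = RT/(V_m − b) − a/V_m² = 3034.61/0.891200 − 233/0.864900 = 3405.08 − 269.395 = 3135.69 kPa
ΔP = 3135.69 − 3263.02 = -127.3 kPa

ΔP ≈ -127.3 kPa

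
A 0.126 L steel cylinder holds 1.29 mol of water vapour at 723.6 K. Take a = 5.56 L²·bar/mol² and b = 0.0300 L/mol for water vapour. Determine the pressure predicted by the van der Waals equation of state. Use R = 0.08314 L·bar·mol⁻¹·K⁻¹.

P ≈ 306.2 bar

P = nRT/(V − nb) − a n²/V²
nRT/(V − nb) = (1.29)(0.08314)(723.6)/(0.126 − 1.29×0.0300) = 77.607/0.087300 = 888.97 bar
a n²/V² = (5.56)(1.29)²/(0.126)² = 582.79 bar
P = 888.97 − 582.79 = 306.2 bar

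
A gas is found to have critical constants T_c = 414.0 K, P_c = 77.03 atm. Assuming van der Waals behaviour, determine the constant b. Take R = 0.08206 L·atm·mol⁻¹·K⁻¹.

From T_c = 8a/(27Rb) and P_c = a/(27b²): b = R T_c/(8 P_c).
b = (0.08206)(414.0)/(8×77.03) = 33.973/616.24 = 0.05513 L/mol

b ≈ 0.05513 L/mol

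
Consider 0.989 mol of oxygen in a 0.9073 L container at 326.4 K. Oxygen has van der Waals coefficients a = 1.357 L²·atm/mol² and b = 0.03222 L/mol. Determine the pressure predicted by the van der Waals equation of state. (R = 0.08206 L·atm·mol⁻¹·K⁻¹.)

P = nRT/(V − nb) − a n²/V²
nRT/(V − nb) = (0.989)(0.08206)(326.4)/(0.9073 − 0.989×0.03222) = 26.490/0.87543 = 30.259 atm
a n²/V² = (1.357)(0.989)²/(0.9073)² = 1.6124 atm
P = 30.259 − 1.6124 = 28.65 atm

P ≈ 28.65 atm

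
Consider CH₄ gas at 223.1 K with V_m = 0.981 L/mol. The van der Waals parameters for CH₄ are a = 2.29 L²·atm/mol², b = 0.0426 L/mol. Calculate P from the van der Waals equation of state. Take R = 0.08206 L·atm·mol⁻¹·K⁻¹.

P ≈ 17.13 atm

P = RT/(V_m − b) − a/V_m²
RT/(V_m − b) = (0.08206)(223.1)/(0.981 − 0.0426) = 18.308/0.93840 = 19.510 atm
a/V_m² = 2.29/(0.981)² = 2.3796 atm
P = 19.510 − 2.3796 = 17.13 atm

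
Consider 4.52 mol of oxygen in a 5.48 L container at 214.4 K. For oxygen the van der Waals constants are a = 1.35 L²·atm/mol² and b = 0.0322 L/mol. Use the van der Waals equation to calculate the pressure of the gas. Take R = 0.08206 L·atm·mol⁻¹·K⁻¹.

P ≈ 13.99 atm

P = nRT/(V − nb) − a n²/V²
nRT/(V − nb) = (4.52)(0.08206)(214.4)/(5.48 − 4.52×0.0322) = 79.523/5.3345 = 14.907 atm
a n²/V² = (1.35)(4.52)²/(5.48)² = 0.91844 atm
P = 14.907 − 0.91844 = 13.99 atm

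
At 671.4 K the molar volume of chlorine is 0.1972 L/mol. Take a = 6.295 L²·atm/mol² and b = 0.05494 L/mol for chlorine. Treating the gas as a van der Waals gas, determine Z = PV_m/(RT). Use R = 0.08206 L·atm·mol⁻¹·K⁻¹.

P = RT/(V_m − b) − a/V_m² = (0.08206)(671.4)/(0.1972 − 0.05494) − 6.295/(0.1972)²
  = 55.095/0.14226 − 161.88 = 387.28 − 161.88 = 225.40 atm
Z = PV_m/(RT) = (225.40)(0.1972)/((0.08206)(671.4)) = 44.449/55.095 = 0.8068

Z ≈ 0.8068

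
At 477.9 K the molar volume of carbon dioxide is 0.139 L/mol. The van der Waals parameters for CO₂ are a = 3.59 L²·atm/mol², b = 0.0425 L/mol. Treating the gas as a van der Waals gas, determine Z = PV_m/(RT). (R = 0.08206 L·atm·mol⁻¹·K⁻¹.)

Z ≈ 0.7818

P = RT/(V_m − b) − a/V_m² = (0.08206)(477.9)/(0.139 − 0.0425) − 3.59/(0.139)²
  = 39.216/0.096500 − 185.81 = 406.38 − 185.81 = 220.57 atm
Z = PV_m/(RT) = (220.57)(0.139)/((0.08206)(477.9)) = 30.659/39.216 = 0.7818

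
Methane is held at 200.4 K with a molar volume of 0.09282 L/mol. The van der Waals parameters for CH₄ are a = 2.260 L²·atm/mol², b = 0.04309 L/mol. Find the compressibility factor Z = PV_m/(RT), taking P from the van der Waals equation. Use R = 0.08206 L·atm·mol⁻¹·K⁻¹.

Z ≈ 0.3859

P = RT/(V_m − b) − a/V_m² = (0.08206)(200.4)/(0.09282 − 0.04309) − 2.260/(0.09282)²
  = 16.445/0.049730 − 262.32 = 330.69 − 262.32 = 68.37 atm
Z = PV_m/(RT) = (68.37)(0.09282)/((0.08206)(200.4)) = 6.3461/16.445 = 0.3859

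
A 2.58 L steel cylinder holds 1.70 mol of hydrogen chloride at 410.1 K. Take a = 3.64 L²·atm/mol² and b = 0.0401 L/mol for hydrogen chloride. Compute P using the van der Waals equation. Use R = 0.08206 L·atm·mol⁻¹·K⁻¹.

P = nRT/(V − nb) − a n²/V²
nRT/(V − nb) = (1.70)(0.08206)(410.1)/(2.58 − 1.70×0.0401) = 57.210/2.5118 = 22.776 atm
a n²/V² = (3.64)(1.70)²/(2.58)² = 1.5804 atm
P = 22.776 − 1.5804 = 21.20 atm

P ≈ 21.20 atm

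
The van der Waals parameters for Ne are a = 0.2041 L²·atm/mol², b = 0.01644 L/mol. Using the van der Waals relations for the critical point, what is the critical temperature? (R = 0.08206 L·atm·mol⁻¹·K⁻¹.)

T_c ≈ 44.83 K

For a van der Waals gas, T_c = 8a/(27Rb).
T_c = 8×0.2041/(27×0.08206×0.01644) = 1.6328/0.036425 = 44.83 K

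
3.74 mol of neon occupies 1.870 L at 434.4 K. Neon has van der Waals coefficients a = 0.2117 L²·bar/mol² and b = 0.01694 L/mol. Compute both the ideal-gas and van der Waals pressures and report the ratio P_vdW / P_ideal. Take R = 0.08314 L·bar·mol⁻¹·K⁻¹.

Ideal: P_ideal = nRT/V = (3.74)(0.08314)(434.4)/1.870 = 72.2320 bar
vdW: P = nRT/(V − nb) − a n²/V² = 135.074/1.80664 − 2.96117/3.49690 = 74.7653 − 0.846799 = 73.9185 bar
Ratio = 73.9185/72.2320 = 1.023

P_vdW / P_ideal ≈ 1.023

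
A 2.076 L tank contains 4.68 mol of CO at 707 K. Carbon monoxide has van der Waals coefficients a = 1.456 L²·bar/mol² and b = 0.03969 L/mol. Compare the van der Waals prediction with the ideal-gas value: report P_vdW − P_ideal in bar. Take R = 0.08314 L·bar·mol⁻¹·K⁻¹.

ΔP ≈ 5.62 bar

Ideal: P_ideal = nRT/V = (4.68)(0.08314)(707)/2.076 = 132.510 bar
vdW: P = nRT/(V − nb) − a n²/V² = 275.090/1.89025 − 31.8899/4.30978 = 145.531 − 7.39943 = 138.132 bar
ΔP = 138.132 − 132.510 = 5.62 bar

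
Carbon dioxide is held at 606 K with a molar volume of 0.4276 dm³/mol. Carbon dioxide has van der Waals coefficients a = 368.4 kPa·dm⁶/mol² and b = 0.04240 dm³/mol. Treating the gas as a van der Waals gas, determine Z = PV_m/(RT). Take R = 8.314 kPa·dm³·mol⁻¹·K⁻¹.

P = RT/(V_m − b) − a/V_m² = (8.314)(606)/(0.4276 − 0.04240) − 368.4/(0.4276)²
  = 5038.3/0.38520 − 2014.9 = 13080 − 2014.9 = 11065 kPa
Z = PV_m/(RT) = (11065)(0.4276)/((8.314)(606)) = 4731.4/5038.3 = 0.9391

Z ≈ 0.9391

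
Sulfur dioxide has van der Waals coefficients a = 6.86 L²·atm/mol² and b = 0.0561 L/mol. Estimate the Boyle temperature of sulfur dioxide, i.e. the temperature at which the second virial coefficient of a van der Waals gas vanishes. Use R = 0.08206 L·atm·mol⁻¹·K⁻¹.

T_B ≈ 1490 K

For a van der Waals gas the second virial coefficient B₂ = b − a/(RT) vanishes at T_B = a/(Rb).
T_B = 6.86/(0.08206×0.0561) = 6.86/0.0046036 = 1490 K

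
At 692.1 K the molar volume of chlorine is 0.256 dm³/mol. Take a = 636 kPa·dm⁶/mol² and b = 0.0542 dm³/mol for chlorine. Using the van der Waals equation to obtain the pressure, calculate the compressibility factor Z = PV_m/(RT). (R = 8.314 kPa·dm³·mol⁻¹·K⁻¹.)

P = RT/(V_m − b) − a/V_m² = (8.314)(692.1)/(0.256 − 0.0542) − 636/(0.256)²
  = 5754.1/0.20180 − 9704.6 = 28514 − 9704.6 = 18809 kPa
Z = PV_m/(RT) = (18809)(0.256)/((8.314)(692.1)) = 4815.1/5754.1 = 0.8368

Z ≈ 0.8368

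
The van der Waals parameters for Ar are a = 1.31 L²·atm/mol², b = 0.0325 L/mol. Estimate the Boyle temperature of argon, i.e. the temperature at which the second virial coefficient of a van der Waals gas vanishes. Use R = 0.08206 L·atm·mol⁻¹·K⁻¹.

T_B ≈ 491.2 K

For a van der Waals gas the second virial coefficient B₂ = b − a/(RT) vanishes at T_B = a/(Rb).
T_B = 1.31/(0.08206×0.0325) = 1.31/0.0026670 = 491.2 K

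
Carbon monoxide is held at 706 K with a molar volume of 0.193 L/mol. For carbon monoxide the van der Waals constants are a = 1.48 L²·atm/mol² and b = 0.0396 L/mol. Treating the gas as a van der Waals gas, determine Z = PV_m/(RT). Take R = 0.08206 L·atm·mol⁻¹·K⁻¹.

Z ≈ 1.126

P = RT/(V_m − b) − a/V_m² = (0.08206)(706)/(0.193 − 0.0396) − 1.48/(0.193)²
  = 57.934/0.15340 − 39.733 = 377.67 − 39.733 = 337.94 atm
Z = PV_m/(RT) = (337.94)(0.193)/((0.08206)(706)) = 65.222/57.934 = 1.126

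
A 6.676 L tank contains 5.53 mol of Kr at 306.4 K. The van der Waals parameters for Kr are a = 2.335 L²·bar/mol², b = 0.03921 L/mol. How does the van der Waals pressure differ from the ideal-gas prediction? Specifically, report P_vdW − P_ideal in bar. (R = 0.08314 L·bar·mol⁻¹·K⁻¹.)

Ideal: P_ideal = nRT/V = (5.53)(0.08314)(306.4)/6.676 = 21.1012 bar
vdW: P = nRT/(V − nb) − a n²/V² = 140.872/6.45917 − 71.4064/44.5690 = 21.8096 − 1.60215 = 20.2075 bar
ΔP = 20.2075 − 21.1012 = -0.894 bar

ΔP ≈ -0.894 bar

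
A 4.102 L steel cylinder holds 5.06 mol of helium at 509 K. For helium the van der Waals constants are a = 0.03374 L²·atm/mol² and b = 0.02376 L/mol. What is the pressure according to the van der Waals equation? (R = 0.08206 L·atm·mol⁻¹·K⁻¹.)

P ≈ 53.03 atm

P = nRT/(V − nb) − a n²/V²
nRT/(V − nb) = (5.06)(0.08206)(509)/(4.102 − 5.06×0.02376) = 211.35/3.9818 = 53.079 atm
a n²/V² = (0.03374)(5.06)²/(4.102)² = 0.051340 atm
P = 53.079 − 0.051340 = 53.03 atm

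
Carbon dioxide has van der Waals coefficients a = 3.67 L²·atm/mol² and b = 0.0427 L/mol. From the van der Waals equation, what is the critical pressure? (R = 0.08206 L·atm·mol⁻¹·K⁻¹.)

For a van der Waals gas, P_c = a/(27b²).
P_c = 3.67/(27×(0.0427)²) = 3.67/0.049229 = 74.55 atm

P_c ≈ 74.55 atm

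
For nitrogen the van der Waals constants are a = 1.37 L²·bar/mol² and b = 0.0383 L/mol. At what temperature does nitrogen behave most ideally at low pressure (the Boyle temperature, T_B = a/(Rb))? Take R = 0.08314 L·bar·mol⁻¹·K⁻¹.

T_B ≈ 430.2 K

For a van der Waals gas the second virial coefficient B₂ = b − a/(RT) vanishes at T_B = a/(Rb).
T_B = 1.37/(0.08314×0.0383) = 1.37/0.0031843 = 430.2 K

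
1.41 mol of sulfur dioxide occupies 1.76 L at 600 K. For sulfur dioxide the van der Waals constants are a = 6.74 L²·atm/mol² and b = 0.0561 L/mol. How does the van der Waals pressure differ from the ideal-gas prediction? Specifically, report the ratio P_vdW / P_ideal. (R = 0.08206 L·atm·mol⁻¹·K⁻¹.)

P_vdW / P_ideal ≈ 0.9374

Ideal: P_ideal = nRT/V = (1.41)(0.08206)(600)/1.76 = 39.4448 atm
vdW: P = nRT/(V − nb) − a n²/V² = 69.4228/1.68090 − 13.3998/3.09760 = 41.3010 − 4.32587 = 36.9751 atm
Ratio = 36.9751/39.4448 = 0.9374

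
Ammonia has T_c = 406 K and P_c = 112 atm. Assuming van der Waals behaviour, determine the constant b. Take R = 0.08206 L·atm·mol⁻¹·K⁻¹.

b ≈ 0.03718 L/mol

From T_c = 8a/(27Rb) and P_c = a/(27b²): b = R T_c/(8 P_c).
b = (0.08206)(406)/(8×112) = 33.316/896.00 = 0.03718 L/mol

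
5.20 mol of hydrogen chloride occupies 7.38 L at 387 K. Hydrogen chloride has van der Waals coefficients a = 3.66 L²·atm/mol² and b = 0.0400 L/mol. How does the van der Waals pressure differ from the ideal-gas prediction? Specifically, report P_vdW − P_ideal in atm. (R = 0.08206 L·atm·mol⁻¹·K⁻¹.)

Ideal: P_ideal = nRT/V = (5.20)(0.08206)(387)/7.38 = 22.3764 atm
vdW: P = nRT/(V − nb) − a n²/V² = 165.138/7.17200 − 98.9664/54.4644 = 23.0254 − 1.81708 = 21.2083 atm
ΔP = 21.2083 − 22.3764 = -1.168 atm

ΔP ≈ -1.168 atm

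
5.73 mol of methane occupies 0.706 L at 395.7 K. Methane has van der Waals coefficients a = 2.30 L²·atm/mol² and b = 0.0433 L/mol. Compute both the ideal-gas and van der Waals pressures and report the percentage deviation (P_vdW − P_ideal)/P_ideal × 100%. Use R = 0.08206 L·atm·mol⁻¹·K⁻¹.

-3.30 %

Ideal: P_ideal = nRT/V = (5.73)(0.08206)(395.7)/0.706 = 263.541 atm
vdW: P = nRT/(V − nb) − a n²/V² = 186.060/0.457891 − 75.5157/0.498436 = 406.341 − 151.505 = 254.836 atm
% deviation = (254.836 − 263.541)/263.541 × 100% = -3.30%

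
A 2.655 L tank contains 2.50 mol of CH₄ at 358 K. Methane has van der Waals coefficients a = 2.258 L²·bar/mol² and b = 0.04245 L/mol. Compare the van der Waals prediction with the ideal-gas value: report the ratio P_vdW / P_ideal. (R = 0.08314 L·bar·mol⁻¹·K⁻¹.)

Ideal: P_ideal = nRT/V = (2.50)(0.08314)(358)/2.655 = 28.0265 bar
vdW: P = nRT/(V − nb) − a n²/V² = 74.4103/2.54888 − 14.1125/7.04903 = 29.1933 − 2.00205 = 27.1913 bar
Ratio = 27.1913/28.0265 = 0.9702

P_vdW / P_ideal ≈ 0.9702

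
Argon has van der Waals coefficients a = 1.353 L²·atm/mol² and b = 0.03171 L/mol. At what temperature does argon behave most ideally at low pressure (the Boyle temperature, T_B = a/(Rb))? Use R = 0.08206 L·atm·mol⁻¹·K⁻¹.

For a van der Waals gas the second virial coefficient B₂ = b − a/(RT) vanishes at T_B = a/(Rb).
T_B = 1.353/(0.08206×0.03171) = 1.353/0.0026021 = 520.0 K

T_B ≈ 520.0 K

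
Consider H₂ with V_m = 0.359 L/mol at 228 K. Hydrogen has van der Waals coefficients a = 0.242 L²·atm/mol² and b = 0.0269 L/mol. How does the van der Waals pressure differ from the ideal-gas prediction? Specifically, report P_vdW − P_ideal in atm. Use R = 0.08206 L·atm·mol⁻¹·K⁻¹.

Ideal: P_ideal = RT/V_m = (0.08206)(228)/0.359 = 52.1161 atm
vdW: P = RT/(V_m − b) − a/V_m² = 18.7097/0.332100 − 0.242/0.128881 = 56.3375 − 1.87770 = 54.4598 atm
ΔP = 54.4598 − 52.1161 = 2.344 atm

ΔP ≈ 2.344 atm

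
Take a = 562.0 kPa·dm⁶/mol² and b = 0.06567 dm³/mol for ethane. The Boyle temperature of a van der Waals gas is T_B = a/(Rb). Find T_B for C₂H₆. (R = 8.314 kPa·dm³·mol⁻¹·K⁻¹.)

T_B ≈ 1029 K

For a van der Waals gas the second virial coefficient B₂ = b − a/(RT) vanishes at T_B = a/(Rb).
T_B = 562.0/(8.314×0.06567) = 562.0/0.54598 = 1029 K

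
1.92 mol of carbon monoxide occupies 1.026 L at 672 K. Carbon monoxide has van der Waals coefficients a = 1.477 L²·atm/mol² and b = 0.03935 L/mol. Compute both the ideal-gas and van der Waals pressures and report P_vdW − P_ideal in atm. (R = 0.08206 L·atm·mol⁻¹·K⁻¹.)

ΔP ≈ 3.03 atm

Ideal: P_ideal = nRT/V = (1.92)(0.08206)(672)/1.026 = 103.194 atm
vdW: P = nRT/(V − nb) − a n²/V² = 105.877/0.950448 − 5.44481/1.05268 = 111.397 − 5.17233 = 106.225 atm
ΔP = 106.225 − 103.194 = 3.03 atm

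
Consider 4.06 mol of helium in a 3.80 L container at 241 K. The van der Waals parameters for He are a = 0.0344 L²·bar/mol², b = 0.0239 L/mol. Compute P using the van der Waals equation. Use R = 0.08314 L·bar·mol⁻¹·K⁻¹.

P = nRT/(V − nb) − a n²/V²
nRT/(V − nb) = (4.06)(0.08314)(241)/(3.80 − 4.06×0.0239) = 81.349/3.7030 = 21.968 bar
a n²/V² = (0.0344)(4.06)²/(3.80)² = 0.039268 bar
P = 21.968 − 0.039268 = 21.93 bar

P ≈ 21.93 bar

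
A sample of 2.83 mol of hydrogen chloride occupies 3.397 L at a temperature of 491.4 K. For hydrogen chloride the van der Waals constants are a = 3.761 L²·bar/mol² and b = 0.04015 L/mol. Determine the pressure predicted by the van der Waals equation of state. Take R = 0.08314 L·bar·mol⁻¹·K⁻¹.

P = nRT/(V − nb) − a n²/V²
nRT/(V − nb) = (2.83)(0.08314)(491.4)/(3.397 − 2.83×0.04015) = 115.62/3.2834 = 35.213 bar
a n²/V² = (3.761)(2.83)²/(3.397)² = 2.6103 bar
P = 35.213 − 2.6103 = 32.60 bar

P ≈ 32.60 bar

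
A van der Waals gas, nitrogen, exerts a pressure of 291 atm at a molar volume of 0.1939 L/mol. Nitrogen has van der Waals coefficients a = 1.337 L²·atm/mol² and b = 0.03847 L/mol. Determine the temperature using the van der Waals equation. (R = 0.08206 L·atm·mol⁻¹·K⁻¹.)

T ≈ 618.5 K

T = (P + a/V_m²)(V_m − b)/R
P + a/V_m² = 291 + 1.337/(0.1939)² = 326.56 atm
V_m − b = 0.1939 − 0.03847 = 0.15543 L/mol
T = (326.56)(0.15543)/0.08206 = 618.5 K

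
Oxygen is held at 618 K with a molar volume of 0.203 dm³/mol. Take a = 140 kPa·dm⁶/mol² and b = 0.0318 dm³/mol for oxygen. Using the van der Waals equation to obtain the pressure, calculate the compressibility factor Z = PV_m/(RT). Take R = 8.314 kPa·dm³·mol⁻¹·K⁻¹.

Z ≈ 1.052

P = RT/(V_m − b) − a/V_m² = (8.314)(618)/(0.203 − 0.0318) − 140/(0.203)²
  = 5138.1/0.17120 − 3397.3 = 30012 − 3397.3 = 26615 kPa
Z = PV_m/(RT) = (26615)(0.203)/((8.314)(618)) = 5402.8/5138.1 = 1.052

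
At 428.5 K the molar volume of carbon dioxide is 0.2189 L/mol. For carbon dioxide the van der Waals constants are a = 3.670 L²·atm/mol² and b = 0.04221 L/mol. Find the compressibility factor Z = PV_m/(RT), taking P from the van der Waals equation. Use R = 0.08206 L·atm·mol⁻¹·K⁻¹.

Z ≈ 0.7621

P = RT/(V_m − b) − a/V_m² = (0.08206)(428.5)/(0.2189 − 0.04221) − 3.670/(0.2189)²
  = 35.163/0.17669 − 76.590 = 199.01 − 76.590 = 122.42 atm
Z = PV_m/(RT) = (122.42)(0.2189)/((0.08206)(428.5)) = 26.798/35.163 = 0.7621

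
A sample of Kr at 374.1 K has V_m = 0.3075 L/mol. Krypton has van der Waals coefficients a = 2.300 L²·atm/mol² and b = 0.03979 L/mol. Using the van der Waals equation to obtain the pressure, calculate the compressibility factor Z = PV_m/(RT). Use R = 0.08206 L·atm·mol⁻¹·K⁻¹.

P = RT/(V_m − b) − a/V_m² = (0.08206)(374.1)/(0.3075 − 0.03979) − 2.300/(0.3075)²
  = 30.699/0.26771 − 24.324 = 114.67 − 24.324 = 90.35 atm
Z = PV_m/(RT) = (90.35)(0.3075)/((0.08206)(374.1)) = 27.783/30.699 = 0.9050

Z ≈ 0.9050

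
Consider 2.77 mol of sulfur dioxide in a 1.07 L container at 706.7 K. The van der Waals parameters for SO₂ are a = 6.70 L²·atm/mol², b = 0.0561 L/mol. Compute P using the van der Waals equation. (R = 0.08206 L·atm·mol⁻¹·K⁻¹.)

P = nRT/(V − nb) − a n²/V²
nRT/(V − nb) = (2.77)(0.08206)(706.7)/(1.07 − 2.77×0.0561) = 160.64/0.91460 = 175.64 atm
a n²/V² = (6.70)(2.77)²/(1.07)² = 44.902 atm
P = 175.64 − 44.902 = 130.7 atm

P ≈ 130.7 atm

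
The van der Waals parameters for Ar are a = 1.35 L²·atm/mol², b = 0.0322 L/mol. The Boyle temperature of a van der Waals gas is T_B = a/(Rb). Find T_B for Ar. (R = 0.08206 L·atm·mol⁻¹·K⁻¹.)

T_B ≈ 510.9 K

For a van der Waals gas the second virial coefficient B₂ = b − a/(RT) vanishes at T_B = a/(Rb).
T_B = 1.35/(0.08206×0.0322) = 1.35/0.0026423 = 510.9 K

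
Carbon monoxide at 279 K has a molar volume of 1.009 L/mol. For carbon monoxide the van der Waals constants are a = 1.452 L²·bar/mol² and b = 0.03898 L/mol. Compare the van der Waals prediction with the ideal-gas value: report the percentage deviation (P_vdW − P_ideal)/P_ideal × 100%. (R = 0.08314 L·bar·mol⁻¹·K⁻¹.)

-2.19 %

Ideal: P_ideal = RT/V_m = (0.08314)(279)/1.009 = 22.9892 bar
vdW: P = RT/(V_m − b) − a/V_m² = 23.1961/0.970020 − 1.452/1.01808 = 23.9130 − 1.42621 = 22.4868 bar
% deviation = (22.4868 − 22.9892)/22.9892 × 100% = -2.19%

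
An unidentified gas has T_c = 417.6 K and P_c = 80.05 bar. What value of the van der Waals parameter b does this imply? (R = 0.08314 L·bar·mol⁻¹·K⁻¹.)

b ≈ 0.05421 L/mol

From T_c = 8a/(27Rb) and P_c = a/(27b²): b = R T_c/(8 P_c).
b = (0.08314)(417.6)/(8×80.05) = 34.719/640.40 = 0.05421 L/mol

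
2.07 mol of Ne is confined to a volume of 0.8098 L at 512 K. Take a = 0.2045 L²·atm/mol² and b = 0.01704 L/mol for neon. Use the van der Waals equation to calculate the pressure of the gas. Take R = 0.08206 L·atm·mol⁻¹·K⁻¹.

P = nRT/(V − nb) − a n²/V²
nRT/(V − nb) = (2.07)(0.08206)(512)/(0.8098 − 2.07×0.01704) = 86.970/0.77453 = 112.29 atm
a n²/V² = (0.2045)(2.07)²/(0.8098)² = 1.3362 atm
P = 112.29 − 1.3362 = 111.0 atm

P ≈ 111.0 atm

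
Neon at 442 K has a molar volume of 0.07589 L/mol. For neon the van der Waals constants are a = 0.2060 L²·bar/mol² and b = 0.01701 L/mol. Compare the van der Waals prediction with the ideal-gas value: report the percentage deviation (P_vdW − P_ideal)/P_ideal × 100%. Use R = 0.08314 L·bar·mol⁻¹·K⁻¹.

21.50 %

Ideal: P_ideal = RT/V_m = (0.08314)(442)/0.07589 = 484.226 bar
vdW: P = RT/(V_m − b) − a/V_m² = 36.7479/0.0588800 − 0.2060/0.00575929 = 624.115 − 35.7683 = 588.347 bar
% deviation = (588.347 − 484.226)/484.226 × 100% = 21.50%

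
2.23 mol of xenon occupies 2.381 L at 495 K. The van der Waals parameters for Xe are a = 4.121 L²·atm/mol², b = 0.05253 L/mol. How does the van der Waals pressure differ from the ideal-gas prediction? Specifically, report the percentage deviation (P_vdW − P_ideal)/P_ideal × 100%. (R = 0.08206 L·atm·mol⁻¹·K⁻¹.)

Ideal: P_ideal = nRT/V = (2.23)(0.08206)(495)/2.381 = 38.0437 atm
vdW: P = nRT/(V − nb) − a n²/V² = 90.5819/2.26386 − 20.4933/5.66916 = 40.0121 − 3.61487 = 36.3972 atm
% deviation = (36.3972 − 38.0437)/38.0437 × 100% = -4.33%

-4.33 %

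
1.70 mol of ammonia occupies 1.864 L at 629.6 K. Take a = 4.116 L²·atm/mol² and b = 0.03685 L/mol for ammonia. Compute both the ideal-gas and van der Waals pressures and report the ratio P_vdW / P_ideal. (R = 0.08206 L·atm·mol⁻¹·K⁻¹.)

P_vdW / P_ideal ≈ 0.9621

Ideal: P_ideal = nRT/V = (1.70)(0.08206)(629.6)/1.864 = 47.1193 atm
vdW: P = nRT/(V − nb) − a n²/V² = 87.8305/1.80136 − 11.8952/3.47450 = 48.7579 − 3.42357 = 45.3343 atm
Ratio = 45.3343/47.1193 = 0.9621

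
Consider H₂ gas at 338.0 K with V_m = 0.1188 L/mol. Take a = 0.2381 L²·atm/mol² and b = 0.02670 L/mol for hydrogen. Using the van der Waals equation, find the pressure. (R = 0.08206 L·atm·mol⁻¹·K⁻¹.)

P = RT/(V_m − b) − a/V_m²
RT/(V_m − b) = (0.08206)(338.0)/(0.1188 − 0.02670) = 27.736/0.092100 = 301.15 atm
a/V_m² = 0.2381/(0.1188)² = 16.870 atm
P = 301.15 − 16.870 = 284.3 atm

P ≈ 284.3 atm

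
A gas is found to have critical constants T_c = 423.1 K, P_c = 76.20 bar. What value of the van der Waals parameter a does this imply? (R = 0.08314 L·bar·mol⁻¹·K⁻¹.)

a ≈ 6.851 L²·bar/mol²

From T_c = 8a/(27Rb) and P_c = a/(27b²): a = 27 R² T_c²/(64 P_c).
a = 27×(0.08314)²×(423.1)²/(64×76.20) = 33409/4876.8 = 6.851 L²·bar/mol²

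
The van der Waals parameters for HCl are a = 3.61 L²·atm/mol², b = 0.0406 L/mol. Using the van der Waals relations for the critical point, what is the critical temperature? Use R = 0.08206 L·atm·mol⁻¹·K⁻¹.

For a van der Waals gas, T_c = 8a/(27Rb).
T_c = 8×3.61/(27×0.08206×0.0406) = 28.880/0.089954 = 321.1 K

T_c ≈ 321.1 K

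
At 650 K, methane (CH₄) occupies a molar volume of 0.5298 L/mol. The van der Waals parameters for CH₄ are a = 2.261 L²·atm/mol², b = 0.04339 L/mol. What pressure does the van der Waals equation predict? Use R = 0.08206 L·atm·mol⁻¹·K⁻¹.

P ≈ 101.6 atm

P = RT/(V_m − b) − a/V_m²
RT/(V_m − b) = (0.08206)(650)/(0.5298 − 0.04339) = 53.339/0.48641 = 109.66 atm
a/V_m² = 2.261/(0.5298)² = 8.0552 atm
P = 109.66 − 8.0552 = 101.6 atm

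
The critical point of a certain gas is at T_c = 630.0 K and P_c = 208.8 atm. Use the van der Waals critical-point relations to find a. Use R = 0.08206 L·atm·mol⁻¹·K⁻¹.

a ≈ 5.400 L²·atm/mol²

From T_c = 8a/(27Rb) and P_c = a/(27b²): a = 27 R² T_c²/(64 P_c).
a = 27×(0.08206)²×(630.0)²/(64×208.8) = 72162/13363 = 5.400 L²·atm/mol²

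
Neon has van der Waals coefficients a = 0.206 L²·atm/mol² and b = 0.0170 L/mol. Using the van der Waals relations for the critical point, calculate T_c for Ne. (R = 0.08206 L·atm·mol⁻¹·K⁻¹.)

T_c ≈ 43.75 K

For a van der Waals gas, T_c = 8a/(27Rb).
T_c = 8×0.206/(27×0.08206×0.0170) = 1.6480/0.037666 = 43.75 K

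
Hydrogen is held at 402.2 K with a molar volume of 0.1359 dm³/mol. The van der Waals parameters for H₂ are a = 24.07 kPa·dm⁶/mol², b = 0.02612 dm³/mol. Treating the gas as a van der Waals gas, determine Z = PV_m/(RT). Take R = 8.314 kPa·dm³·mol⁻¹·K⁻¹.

P = RT/(V_m − b) − a/V_m² = (8.314)(402.2)/(0.1359 − 0.02612) − 24.07/(0.1359)²
  = 3343.9/0.10978 − 1303.3 = 30460 − 1303.3 = 29157 kPa
Z = PV_m/(RT) = (29157)(0.1359)/((8.314)(402.2)) = 3962.4/3343.9 = 1.185

Z ≈ 1.185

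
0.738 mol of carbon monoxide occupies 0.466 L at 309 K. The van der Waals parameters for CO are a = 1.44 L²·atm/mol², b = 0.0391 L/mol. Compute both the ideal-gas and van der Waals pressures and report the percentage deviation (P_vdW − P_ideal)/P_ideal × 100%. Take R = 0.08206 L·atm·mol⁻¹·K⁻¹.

-2.39 %

Ideal: P_ideal = nRT/V = (0.738)(0.08206)(309)/0.466 = 40.1569 atm
vdW: P = nRT/(V − nb) − a n²/V² = 18.7131/0.437144 − 0.784287/0.217156 = 42.8076 − 3.61163 = 39.1960 atm
% deviation = (39.1960 − 40.1569)/40.1569 × 100% = -2.39%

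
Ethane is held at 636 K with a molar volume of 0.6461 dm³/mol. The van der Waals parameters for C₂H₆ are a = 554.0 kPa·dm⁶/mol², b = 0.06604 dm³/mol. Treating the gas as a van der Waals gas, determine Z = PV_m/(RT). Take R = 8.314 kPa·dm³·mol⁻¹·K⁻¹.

Z ≈ 0.9517

P = RT/(V_m − b) − a/V_m² = (8.314)(636)/(0.6461 − 0.06604) − 554.0/(0.6461)²
  = 5287.7/0.58006 − 1327.1 = 9115.8 − 1327.1 = 7788.7 kPa
Z = PV_m/(RT) = (7788.7)(0.6461)/((8.314)(636)) = 5032.3/5287.7 = 0.9517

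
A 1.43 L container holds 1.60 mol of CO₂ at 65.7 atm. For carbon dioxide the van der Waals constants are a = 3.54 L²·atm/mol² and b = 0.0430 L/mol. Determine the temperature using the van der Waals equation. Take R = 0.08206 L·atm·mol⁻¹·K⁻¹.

T = (P + a n²/V²)(V − nb)/(nR)
P + a n²/V² = 65.7 + (3.54)(1.60)²/(1.43)² = 70.132 atm
V − nb = 1.43 − (1.60)(0.0430) = 1.3612 L
T = (70.132)(1.3612)/((1.60)(0.08206)) = 727.1 K

T ≈ 727.1 K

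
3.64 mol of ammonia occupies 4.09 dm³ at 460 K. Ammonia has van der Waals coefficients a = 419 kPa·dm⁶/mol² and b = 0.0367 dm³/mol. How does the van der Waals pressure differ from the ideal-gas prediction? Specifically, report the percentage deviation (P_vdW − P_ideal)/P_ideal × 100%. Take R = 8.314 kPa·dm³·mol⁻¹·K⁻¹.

Ideal: P_ideal = nRT/V = (3.64)(8.314)(460)/4.09 = 3403.66 kPa
vdW: P = nRT/(V − nb) − a n²/V² = 13921.0/3.95641 − 5551.58/16.7281 = 3518.59 − 331.872 = 3186.72 kPa
% deviation = (3186.72 − 3403.66)/3403.66 × 100% = -6.37%

-6.37 %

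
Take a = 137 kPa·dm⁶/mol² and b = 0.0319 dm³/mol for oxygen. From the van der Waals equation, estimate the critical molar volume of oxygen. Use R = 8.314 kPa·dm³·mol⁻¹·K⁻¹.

V_m,c ≈ 0.09570 dm³/mol

For a van der Waals gas, V_m,c = 3b.
V_m,c = 3×0.0319 = 0.09570 dm³/mol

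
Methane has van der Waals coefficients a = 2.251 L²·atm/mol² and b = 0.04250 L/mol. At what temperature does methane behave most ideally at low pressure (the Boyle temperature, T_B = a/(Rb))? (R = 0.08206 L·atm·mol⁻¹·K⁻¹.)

For a van der Waals gas the second virial coefficient B₂ = b − a/(RT) vanishes at T_B = a/(Rb).
T_B = 2.251/(0.08206×0.04250) = 2.251/0.0034876 = 645.4 K

T_B ≈ 645.4 K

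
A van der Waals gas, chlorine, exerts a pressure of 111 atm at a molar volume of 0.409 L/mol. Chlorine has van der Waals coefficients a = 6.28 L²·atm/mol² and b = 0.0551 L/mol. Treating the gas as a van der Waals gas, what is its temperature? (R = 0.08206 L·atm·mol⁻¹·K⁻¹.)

T = (P + a/V_m²)(V_m − b)/R
P + a/V_m² = 111 + 6.28/(0.409)² = 148.54 atm
V_m − b = 0.409 − 0.0551 = 0.35390 L/mol
T = (148.54)(0.35390)/0.08206 = 640.6 K

T ≈ 640.6 K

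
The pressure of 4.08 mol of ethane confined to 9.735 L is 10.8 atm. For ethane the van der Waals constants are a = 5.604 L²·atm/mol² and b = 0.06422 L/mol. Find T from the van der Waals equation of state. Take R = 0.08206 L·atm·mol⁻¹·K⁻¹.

T = (P + a n²/V²)(V − nb)/(nR)
P + a n²/V² = 10.8 + (5.604)(4.08)²/(9.735)² = 11.784 atm
V − nb = 9.735 − (4.08)(0.06422) = 9.4730 L
T = (11.784)(9.4730)/((4.08)(0.08206)) = 333.4 K

T ≈ 333.4 K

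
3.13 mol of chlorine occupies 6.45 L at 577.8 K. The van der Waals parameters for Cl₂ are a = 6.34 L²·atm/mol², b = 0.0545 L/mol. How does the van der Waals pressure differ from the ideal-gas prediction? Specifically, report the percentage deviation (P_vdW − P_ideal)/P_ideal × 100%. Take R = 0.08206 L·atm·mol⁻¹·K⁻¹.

-3.77 %

Ideal: P_ideal = nRT/V = (3.13)(0.08206)(577.8)/6.45 = 23.0088 atm
vdW: P = nRT/(V − nb) − a n²/V² = 148.407/6.27942 − 62.1123/41.6025 = 23.6339 − 1.49299 = 22.1409 atm
% deviation = (22.1409 − 23.0088)/23.0088 × 100% = -3.77%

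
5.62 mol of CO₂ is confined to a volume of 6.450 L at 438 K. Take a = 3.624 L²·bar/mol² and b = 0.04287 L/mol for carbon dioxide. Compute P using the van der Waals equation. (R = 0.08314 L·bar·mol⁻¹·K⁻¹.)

P = nRT/(V − nb) − a n²/V²
nRT/(V − nb) = (5.62)(0.08314)(438)/(6.450 − 5.62×0.04287) = 204.65/6.2091 = 32.960 bar
a n²/V² = (3.624)(5.62)²/(6.450)² = 2.7513 bar
P = 32.960 − 2.7513 = 30.21 bar

P ≈ 30.21 bar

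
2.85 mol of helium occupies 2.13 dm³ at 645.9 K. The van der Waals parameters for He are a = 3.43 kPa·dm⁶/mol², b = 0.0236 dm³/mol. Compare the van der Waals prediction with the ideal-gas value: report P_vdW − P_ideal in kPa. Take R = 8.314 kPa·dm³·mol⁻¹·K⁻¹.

Ideal: P_ideal = nRT/V = (2.85)(8.314)(645.9)/2.13 = 7185.23 kPa
vdW: P = nRT/(V − nb) − a n²/V² = 15304.5/2.06274 − 27.8602/4.53690 = 7419.50 − 6.14080 = 7413.36 kPa
ΔP = 7413.36 − 7185.23 = 228.1 kPa

ΔP ≈ 228.1 kPa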